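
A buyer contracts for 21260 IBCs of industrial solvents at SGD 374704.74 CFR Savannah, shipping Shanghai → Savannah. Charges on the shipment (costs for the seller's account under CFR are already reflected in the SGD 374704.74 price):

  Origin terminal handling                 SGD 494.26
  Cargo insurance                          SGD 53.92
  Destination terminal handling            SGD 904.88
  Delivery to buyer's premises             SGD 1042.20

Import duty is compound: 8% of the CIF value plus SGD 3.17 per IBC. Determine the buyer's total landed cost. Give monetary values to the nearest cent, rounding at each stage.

Total landed cost: SGD 474080.63

CFR: the seller pays costs through ocean freight to the destination port, but not insurance.
Already in the invoice (seller's account under CFR): origin terminal — exclude.
CIF value = CFR price + insurance = 374704.74 + 53.92 = 374758.66
Ad valorem component: 374758.66 × 8% = 29980.69
Specific component: 21260 × 3.17 = 67394.20
Import duty = 29980.69 + 67394.20 = 97374.89
Buyer bears: insurance 53.92 + destination terminal 904.88 + delivery 1042.20 + duty 97374.89 = 99375.89
Landed cost = invoice 374704.74 + 99375.89 = 474080.63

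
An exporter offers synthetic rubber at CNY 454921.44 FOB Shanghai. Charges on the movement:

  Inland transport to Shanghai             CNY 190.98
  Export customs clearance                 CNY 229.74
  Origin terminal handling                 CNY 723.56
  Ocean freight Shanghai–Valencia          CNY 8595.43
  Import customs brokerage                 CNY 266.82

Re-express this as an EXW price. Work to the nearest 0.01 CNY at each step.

EXW price: CNY 453777.16

Not relevant to the conversion: freight, brokerage — on the buyer under both terms; not part of either seller's price.
From FOB to EXW, the seller no longer bears: inland to port, export clearance, origin terminal.
EXW price = 454921.44 − 190.98 − 229.74 − 723.56 = 453777.16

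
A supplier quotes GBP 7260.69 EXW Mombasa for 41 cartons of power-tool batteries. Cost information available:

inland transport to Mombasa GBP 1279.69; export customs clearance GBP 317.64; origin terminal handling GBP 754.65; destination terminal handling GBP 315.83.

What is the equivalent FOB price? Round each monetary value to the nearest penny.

Not relevant to the conversion: destination terminal — on the buyer under both terms; not part of either seller's price.
From EXW to FOB, the seller additionally bears: inland to port, export clearance, origin terminal.
FOB price = 7260.69 + 1279.69 + 317.64 + 754.65 = 9612.67

FOB price: GBP 9612.67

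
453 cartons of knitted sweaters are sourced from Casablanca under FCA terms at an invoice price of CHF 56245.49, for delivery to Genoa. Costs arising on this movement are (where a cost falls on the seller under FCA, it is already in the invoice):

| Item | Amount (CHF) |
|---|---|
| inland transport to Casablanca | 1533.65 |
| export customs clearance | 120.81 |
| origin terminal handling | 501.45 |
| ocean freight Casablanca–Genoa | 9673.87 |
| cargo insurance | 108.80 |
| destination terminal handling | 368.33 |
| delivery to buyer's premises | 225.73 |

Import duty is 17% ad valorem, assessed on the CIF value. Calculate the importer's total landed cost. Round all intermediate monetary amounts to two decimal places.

Total landed cost: CHF 78433.70

FCA: the seller delivers export-cleared goods to the carrier; the buyer bears costs from that point.
Already in the invoice (seller's account under FCA): inland to port, export clearance — exclude.
CIF value = FCA price + origin terminal + freight + insurance = 56245.49 + 501.45 + 9673.87 + 108.80 = 66529.61
Import duty = 66529.61 × 17% = 11310.03
Buyer bears: origin terminal 501.45 + freight 9673.87 + insurance 108.80 + destination terminal 368.33 + delivery 225.73 + duty 11310.03 = 22188.21
Landed cost = invoice 56245.49 + 22188.21 = 78433.70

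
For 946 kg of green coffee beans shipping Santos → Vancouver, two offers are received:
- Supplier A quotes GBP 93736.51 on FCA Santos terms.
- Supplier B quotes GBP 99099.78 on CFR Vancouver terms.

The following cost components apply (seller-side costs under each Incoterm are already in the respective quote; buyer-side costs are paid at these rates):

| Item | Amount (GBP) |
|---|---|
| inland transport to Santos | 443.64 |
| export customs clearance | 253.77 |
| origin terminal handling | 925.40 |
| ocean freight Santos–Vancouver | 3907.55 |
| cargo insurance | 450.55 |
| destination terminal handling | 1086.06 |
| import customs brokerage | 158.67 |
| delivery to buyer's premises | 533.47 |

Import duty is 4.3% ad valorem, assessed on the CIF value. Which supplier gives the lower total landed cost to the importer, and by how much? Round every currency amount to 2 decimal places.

Supplier A is cheaper by GBP 553.12

Supplier A (FCA):
CIF value = FCA price + origin terminal + freight + insurance = 93736.51 + 925.40 + 3907.55 + 450.55 = 99020.01
Import duty = 99020.01 × 4.3% = 4257.86
Buyer bears (A): 925.40 + 3907.55 + 450.55 + 1086.06 + 158.67 + 533.47 = 7061.70
Landed cost (A) = invoice 93736.51 + 7061.70 + duty 4257.86 = 105056.07
Supplier B (CFR):
CIF value = CFR price + insurance = 99099.78 + 450.55 = 99550.33
Import duty = 99550.33 × 4.3% = 4280.66
Buyer bears (B): 450.55 + 1086.06 + 158.67 + 533.47 = 2228.75
Landed cost (B) = invoice 99099.78 + 2228.75 + duty 4280.66 = 105609.19
Difference = |105056.07 − 105609.19| = 553.12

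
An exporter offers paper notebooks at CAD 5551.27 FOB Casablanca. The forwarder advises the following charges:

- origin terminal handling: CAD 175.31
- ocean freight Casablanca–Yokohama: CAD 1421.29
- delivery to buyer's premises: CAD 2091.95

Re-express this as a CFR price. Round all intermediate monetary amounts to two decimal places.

CFR price: CAD 6972.56

Not relevant to the conversion: origin terminal — on the seller under both FOB and CFR; already in the FOB price and stays in the CFR price. delivery — on the buyer under both terms; not part of either seller's price.
From FOB to CFR, the seller additionally bears: freight.
CFR price = 5551.27 + 1421.29 = 6972.56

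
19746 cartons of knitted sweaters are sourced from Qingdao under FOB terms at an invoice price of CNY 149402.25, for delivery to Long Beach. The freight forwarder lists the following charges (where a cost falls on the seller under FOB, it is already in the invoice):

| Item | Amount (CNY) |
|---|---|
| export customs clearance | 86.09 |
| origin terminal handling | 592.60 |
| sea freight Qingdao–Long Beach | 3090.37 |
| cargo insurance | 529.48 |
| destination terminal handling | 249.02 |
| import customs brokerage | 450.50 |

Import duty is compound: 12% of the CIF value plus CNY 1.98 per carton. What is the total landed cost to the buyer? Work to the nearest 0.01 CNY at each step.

Total landed cost: CNY 211181.35

FOB: the seller bears costs until goods are on board at the origin port; the buyer bears freight, insurance and all costs thereafter.
Already in the invoice (seller's account under FOB): export clearance, origin terminal — exclude.
CIF value = FOB price + freight + insurance = 149402.25 + 3090.37 + 529.48 = 153022.10
Ad valorem component: 153022.10 × 12% = 18362.65
Specific component: 19746 × 1.98 = 39097.08
Import duty = 18362.65 + 39097.08 = 57459.73
Buyer bears: freight 3090.37 + insurance 529.48 + destination terminal 249.02 + brokerage 450.50 + duty 57459.73 = 61779.10
Landed cost = invoice 149402.25 + 61779.10 = 211181.35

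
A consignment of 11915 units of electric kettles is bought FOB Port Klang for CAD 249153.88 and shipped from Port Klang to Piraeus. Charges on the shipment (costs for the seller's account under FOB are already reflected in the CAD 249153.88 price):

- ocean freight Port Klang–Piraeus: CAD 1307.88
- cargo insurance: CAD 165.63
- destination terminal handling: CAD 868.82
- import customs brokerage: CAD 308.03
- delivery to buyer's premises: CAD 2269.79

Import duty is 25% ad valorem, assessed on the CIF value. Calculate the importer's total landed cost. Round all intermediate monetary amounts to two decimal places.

Total landed cost: CAD 316730.88

FOB: the seller bears costs until goods are on board at the origin port; the buyer bears freight, insurance and all costs thereafter.
CIF value = FOB price + freight + insurance = 249153.88 + 1307.88 + 165.63 = 250627.39
Import duty = 250627.39 × 25% = 62656.85
Buyer bears: freight 1307.88 + insurance 165.63 + destination terminal 868.82 + brokerage 308.03 + delivery 2269.79 + duty 62656.85 = 67577.00
Landed cost = invoice 249153.88 + 67577.00 = 316730.88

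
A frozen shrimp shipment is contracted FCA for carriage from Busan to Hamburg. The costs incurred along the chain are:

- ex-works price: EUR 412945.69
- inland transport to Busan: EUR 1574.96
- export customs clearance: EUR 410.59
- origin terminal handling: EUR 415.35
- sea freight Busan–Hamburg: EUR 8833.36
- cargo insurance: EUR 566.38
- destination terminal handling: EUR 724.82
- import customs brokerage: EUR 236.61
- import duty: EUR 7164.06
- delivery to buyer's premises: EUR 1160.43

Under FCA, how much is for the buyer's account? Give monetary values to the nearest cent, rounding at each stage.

FCA: the seller delivers export-cleared goods to the carrier; the buyer bears costs from that point.
Seller's account: goods 412945.69 + inland to port 1574.96 + export clearance 410.59 = 414931.24
Buyer's account: origin terminal 415.35 + freight 8833.36 + insurance 566.38 + destination terminal 724.82 + brokerage 236.61 + duty 7164.06 + delivery 1160.43 = 19101.01

Buyer's account: EUR 19101.01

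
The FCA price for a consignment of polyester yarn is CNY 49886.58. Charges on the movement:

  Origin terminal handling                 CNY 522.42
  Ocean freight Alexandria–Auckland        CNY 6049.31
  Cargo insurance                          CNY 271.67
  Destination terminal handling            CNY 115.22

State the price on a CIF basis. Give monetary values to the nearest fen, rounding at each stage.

Not relevant to the conversion: destination terminal — on the buyer under both terms; not part of either seller's price.
From FCA to CIF, the seller additionally bears: origin terminal, freight, insurance.
CIF price = 49886.58 + 522.42 + 6049.31 + 271.67 = 56729.98

CIF price: CNY 56729.98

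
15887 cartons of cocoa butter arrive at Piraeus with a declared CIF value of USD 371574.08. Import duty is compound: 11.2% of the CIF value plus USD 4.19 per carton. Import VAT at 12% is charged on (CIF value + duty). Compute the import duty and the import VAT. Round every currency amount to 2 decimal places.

Ad valorem component: 371574.08 × 11.2% = 41616.30
Specific component: 15887 × 4.19 = 66566.53
Import duty = 41616.30 + 66566.53 = 108182.83
VAT base = CIF + duty = 371574.08 + 108182.83 = 479756.91
Import VAT = 479756.91 × 12% = 57570.83

Import duty: USD 108182.83; import VAT: USD 57570.83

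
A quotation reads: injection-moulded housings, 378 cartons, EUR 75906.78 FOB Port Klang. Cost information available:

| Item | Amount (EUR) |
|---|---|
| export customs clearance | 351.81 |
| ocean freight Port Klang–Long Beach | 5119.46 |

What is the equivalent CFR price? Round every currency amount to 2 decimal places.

Not relevant to the conversion: export clearance — on the seller under both FOB and CFR; already in the FOB price and stays in the CFR price.
From FOB to CFR, the seller additionally bears: freight.
CFR price = 75906.78 + 5119.46 = 81026.24

CFR price: EUR 81026.24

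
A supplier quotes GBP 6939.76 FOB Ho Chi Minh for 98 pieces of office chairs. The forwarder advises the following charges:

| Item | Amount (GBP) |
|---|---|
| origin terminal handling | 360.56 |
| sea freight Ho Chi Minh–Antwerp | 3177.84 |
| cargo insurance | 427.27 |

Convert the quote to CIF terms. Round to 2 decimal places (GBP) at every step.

CIF price: GBP 10544.87

Not relevant to the conversion: origin terminal — on the seller under both FOB and CIF; already in the FOB price and stays in the CIF price.
From FOB to CIF, the seller additionally bears: freight, insurance.
CIF price = 6939.76 + 3177.84 + 427.27 = 10544.87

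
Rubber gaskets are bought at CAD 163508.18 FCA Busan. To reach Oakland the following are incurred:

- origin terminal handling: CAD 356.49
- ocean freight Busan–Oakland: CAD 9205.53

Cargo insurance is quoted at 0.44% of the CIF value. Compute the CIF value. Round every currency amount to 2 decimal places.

CIF value: CAD 173835.07

Let C be the CIF value. C = FCA price + pre-shipment costs + freight + 0.44% × C
C − 0.44% × C = 163508.18 + 356.49 + 9205.53
0.9956 × C = 173070.20
C = 173070.20 / 0.9956 = 173835.07
Insurance premium = 0.44% × 173835.07 = 764.87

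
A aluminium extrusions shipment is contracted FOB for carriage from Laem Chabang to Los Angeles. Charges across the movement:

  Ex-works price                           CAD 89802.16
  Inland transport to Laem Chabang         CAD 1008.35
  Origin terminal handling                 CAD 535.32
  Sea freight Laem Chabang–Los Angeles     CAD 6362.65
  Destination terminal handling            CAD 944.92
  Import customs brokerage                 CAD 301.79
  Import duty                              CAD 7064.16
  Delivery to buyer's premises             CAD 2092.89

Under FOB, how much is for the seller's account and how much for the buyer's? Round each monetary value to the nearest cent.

Seller: CAD 91345.83; buyer: CAD 16766.41

FOB: the seller bears costs until goods are on board at the origin port; the buyer bears freight, insurance and all costs thereafter.
Seller's account: goods 89802.16 + inland to port 1008.35 + origin terminal 535.32 = 91345.83
Buyer's account: freight 6362.65 + destination terminal 944.92 + brokerage 301.79 + duty 7064.16 + delivery 2092.89 = 16766.41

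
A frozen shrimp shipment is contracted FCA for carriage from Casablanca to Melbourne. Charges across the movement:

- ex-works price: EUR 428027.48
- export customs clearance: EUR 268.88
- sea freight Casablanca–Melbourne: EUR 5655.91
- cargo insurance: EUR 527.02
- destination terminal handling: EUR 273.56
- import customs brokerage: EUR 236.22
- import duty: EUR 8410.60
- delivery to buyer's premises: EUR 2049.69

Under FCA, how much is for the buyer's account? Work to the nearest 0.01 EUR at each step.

Buyer's account: EUR 17153.00

FCA: the seller delivers export-cleared goods to the carrier; the buyer bears costs from that point.
Seller's account: goods 428027.48 + export clearance 268.88 = 428296.36
Buyer's account: freight 5655.91 + insurance 527.02 + destination terminal 273.56 + brokerage 236.22 + duty 8410.60 + delivery 2049.69 = 17153.00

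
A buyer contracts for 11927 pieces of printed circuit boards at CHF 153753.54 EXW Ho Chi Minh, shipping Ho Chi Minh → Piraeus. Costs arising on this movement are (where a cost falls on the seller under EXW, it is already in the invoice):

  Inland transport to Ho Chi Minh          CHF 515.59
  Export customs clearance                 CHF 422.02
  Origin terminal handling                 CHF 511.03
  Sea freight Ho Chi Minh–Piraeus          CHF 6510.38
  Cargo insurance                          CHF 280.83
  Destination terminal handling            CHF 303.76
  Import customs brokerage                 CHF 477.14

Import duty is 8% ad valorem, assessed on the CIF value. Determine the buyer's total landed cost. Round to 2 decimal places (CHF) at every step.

EXW: the seller makes goods available at their premises; the buyer bears all onward costs.
CIF value = EXW price + inland to port + export clearance + origin terminal + freight + insurance = 153753.54 + 515.59 + 422.02 + 511.03 + 6510.38 + 280.83 = 161993.39
Import duty = 161993.39 × 8% = 12959.47
Buyer bears: inland to port 515.59 + export clearance 422.02 + origin terminal 511.03 + freight 6510.38 + insurance 280.83 + destination terminal 303.76 + brokerage 477.14 + duty 12959.47 = 21980.22
Landed cost = invoice 153753.54 + 21980.22 = 175733.76

Total landed cost: CHF 175733.76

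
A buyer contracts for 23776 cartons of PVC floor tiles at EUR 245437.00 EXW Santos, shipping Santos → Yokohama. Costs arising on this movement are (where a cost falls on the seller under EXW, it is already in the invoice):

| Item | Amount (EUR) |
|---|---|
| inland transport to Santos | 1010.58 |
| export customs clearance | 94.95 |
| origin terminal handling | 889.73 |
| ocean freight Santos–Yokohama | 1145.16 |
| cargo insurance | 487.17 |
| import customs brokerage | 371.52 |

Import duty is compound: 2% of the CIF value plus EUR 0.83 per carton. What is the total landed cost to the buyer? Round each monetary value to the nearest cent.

Total landed cost: EUR 274151.48

EXW: the seller makes goods available at their premises; the buyer bears all onward costs.
CIF value = EXW price + inland to port + export clearance + origin terminal + freight + insurance = 245437.00 + 1010.58 + 94.95 + 889.73 + 1145.16 + 487.17 = 249064.59
Ad valorem component: 249064.59 × 2% = 4981.29
Specific component: 23776 × 0.83 = 19734.08
Import duty = 4981.29 + 19734.08 = 24715.37
Buyer bears: inland to port 1010.58 + export clearance 94.95 + origin terminal 889.73 + freight 1145.16 + insurance 487.17 + brokerage 371.52 + duty 24715.37 = 28714.48
Landed cost = invoice 245437.00 + 28714.48 = 274151.48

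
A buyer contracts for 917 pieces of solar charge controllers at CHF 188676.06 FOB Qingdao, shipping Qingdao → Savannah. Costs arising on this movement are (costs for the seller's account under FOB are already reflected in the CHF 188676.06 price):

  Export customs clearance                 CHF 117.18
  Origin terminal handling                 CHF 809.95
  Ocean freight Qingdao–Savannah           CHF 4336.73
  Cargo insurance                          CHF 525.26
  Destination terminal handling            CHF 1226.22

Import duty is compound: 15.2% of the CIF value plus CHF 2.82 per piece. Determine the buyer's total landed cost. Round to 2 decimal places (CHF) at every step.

Total landed cost: CHF 226767.99

FOB: the seller bears costs until goods are on board at the origin port; the buyer bears freight, insurance and all costs thereafter.
Already in the invoice (seller's account under FOB): export clearance, origin terminal — exclude.
CIF value = FOB price + freight + insurance = 188676.06 + 4336.73 + 525.26 = 193538.05
Ad valorem component: 193538.05 × 15.2% = 29417.78
Specific component: 917 × 2.82 = 2585.94
Import duty = 29417.78 + 2585.94 = 32003.72
Buyer bears: freight 4336.73 + insurance 525.26 + destination terminal 1226.22 + duty 32003.72 = 38091.93
Landed cost = invoice 188676.06 + 38091.93 = 226767.99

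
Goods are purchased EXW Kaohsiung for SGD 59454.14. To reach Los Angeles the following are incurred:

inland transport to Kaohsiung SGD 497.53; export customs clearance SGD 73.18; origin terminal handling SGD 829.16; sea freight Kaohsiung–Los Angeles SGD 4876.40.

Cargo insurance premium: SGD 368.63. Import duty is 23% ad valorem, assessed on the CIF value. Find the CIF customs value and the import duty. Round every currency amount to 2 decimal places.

CIF = EXW price + pre-shipment costs + freight + insurance
CIF = 59454.14 + 497.53 + 73.18 + 829.16 + 4876.40 + 368.63 = 66099.04
Import duty = 66099.04 × 23% = 15202.78

CIF value: SGD 66099.04; import duty: SGD 15202.78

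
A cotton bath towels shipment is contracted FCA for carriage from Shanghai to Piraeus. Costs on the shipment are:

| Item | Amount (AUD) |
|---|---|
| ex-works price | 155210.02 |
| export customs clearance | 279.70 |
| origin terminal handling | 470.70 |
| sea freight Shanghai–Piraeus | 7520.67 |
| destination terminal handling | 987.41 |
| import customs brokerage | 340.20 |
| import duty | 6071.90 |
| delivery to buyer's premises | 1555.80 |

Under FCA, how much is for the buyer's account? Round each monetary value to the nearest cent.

Buyer's account: AUD 16946.68

FCA: the seller delivers export-cleared goods to the carrier; the buyer bears costs from that point.
Seller's account: goods 155210.02 + export clearance 279.70 = 155489.72
Buyer's account: origin terminal 470.70 + freight 7520.67 + destination terminal 987.41 + brokerage 340.20 + duty 6071.90 + delivery 1555.80 = 16946.68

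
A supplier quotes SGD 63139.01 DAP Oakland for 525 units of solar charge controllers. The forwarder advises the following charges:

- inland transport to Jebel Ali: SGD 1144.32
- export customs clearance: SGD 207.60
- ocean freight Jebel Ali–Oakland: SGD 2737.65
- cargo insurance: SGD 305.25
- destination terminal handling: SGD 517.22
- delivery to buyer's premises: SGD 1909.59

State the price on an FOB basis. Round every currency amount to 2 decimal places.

FOB price: SGD 57669.30

Not relevant to the conversion: inland to port, export clearance — on the seller under both DAP and FOB; already in the DAP price and stays in the FOB price.
From DAP to FOB, the seller no longer bears: freight, insurance, destination terminal, delivery.
FOB price = 63139.01 − 2737.65 − 305.25 − 517.22 − 1909.59 = 57669.30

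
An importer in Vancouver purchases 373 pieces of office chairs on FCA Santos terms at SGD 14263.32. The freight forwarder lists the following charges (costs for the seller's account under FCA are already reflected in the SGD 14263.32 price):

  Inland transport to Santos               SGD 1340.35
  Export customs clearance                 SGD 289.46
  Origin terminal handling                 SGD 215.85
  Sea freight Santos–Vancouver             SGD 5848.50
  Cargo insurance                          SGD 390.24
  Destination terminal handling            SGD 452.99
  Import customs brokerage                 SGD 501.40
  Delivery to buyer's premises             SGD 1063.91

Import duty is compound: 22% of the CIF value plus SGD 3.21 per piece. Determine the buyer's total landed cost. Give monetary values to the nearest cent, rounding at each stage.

Total landed cost: SGD 28491.48

FCA: the seller delivers export-cleared goods to the carrier; the buyer bears costs from that point.
Already in the invoice (seller's account under FCA): inland to port, export clearance — exclude.
CIF value = FCA price + origin terminal + freight + insurance = 14263.32 + 215.85 + 5848.50 + 390.24 = 20717.91
Ad valorem component: 20717.91 × 22% = 4557.94
Specific component: 373 × 3.21 = 1197.33
Import duty = 4557.94 + 1197.33 = 5755.27
Buyer bears: origin terminal 215.85 + freight 5848.50 + insurance 390.24 + destination terminal 452.99 + brokerage 501.40 + delivery 1063.91 + duty 5755.27 = 14228.16
Landed cost = invoice 14263.32 + 14228.16 = 28491.48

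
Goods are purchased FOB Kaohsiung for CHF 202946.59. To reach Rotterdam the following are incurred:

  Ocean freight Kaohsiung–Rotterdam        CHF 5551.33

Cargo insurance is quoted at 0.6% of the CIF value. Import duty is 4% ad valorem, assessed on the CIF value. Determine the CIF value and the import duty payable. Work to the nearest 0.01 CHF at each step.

Let C be the CIF value. C = FOB price + freight + 0.6% × C
C − 0.6% × C = 202946.59 + 5551.33
0.994 × C = 208497.92
C = 208497.92 / 0.994 = 209756.46
Insurance premium = 0.6% × 209756.46 = 1258.54
Import duty = 209756.46 × 4% = 8390.26

CIF value: CHF 209756.46; import duty: CHF 8390.26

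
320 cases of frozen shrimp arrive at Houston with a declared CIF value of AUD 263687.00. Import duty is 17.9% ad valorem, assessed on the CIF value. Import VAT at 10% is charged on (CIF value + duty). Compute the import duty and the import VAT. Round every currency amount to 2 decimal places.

Import duty: AUD 47199.97; import VAT: AUD 31088.70

Import duty = 263687.00 × 17.9% = 47199.97
VAT base = CIF + duty = 263687.00 + 47199.97 = 310886.97
Import VAT = 310886.97 × 10% = 31088.70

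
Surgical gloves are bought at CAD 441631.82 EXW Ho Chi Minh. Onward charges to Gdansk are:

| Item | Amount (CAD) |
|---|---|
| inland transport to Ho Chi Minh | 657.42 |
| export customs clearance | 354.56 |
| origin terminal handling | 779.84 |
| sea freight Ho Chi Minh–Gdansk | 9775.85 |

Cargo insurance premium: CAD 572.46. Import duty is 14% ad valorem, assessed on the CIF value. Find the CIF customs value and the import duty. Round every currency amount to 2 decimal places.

CIF value: CAD 453771.95; import duty: CAD 63528.07

CIF = EXW price + pre-shipment costs + freight + insurance
CIF = 441631.82 + 657.42 + 354.56 + 779.84 + 9775.85 + 572.46 = 453771.95
Import duty = 453771.95 × 14% = 63528.07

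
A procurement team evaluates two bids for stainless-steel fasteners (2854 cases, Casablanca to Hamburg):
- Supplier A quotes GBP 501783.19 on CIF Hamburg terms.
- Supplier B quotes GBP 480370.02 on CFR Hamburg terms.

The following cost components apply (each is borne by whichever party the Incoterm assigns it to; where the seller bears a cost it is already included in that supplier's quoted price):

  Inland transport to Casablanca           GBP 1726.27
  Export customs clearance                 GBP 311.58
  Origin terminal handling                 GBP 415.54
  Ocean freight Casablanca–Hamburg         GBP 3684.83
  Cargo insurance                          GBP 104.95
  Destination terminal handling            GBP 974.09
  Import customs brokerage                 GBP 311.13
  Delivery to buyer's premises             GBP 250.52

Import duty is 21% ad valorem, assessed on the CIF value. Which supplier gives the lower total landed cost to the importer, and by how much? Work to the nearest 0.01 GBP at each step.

Supplier B is cheaper by GBP 25782.95

Supplier A (CIF):
The CIF price already equals the CIF value: 501783.19
Import duty = 501783.19 × 21% = 105374.47
Buyer bears (A): 974.09 + 311.13 + 250.52 = 1535.74
Landed cost (A) = invoice 501783.19 + 1535.74 + duty 105374.47 = 608693.40
Supplier B (CFR):
CIF value = CFR price + insurance = 480370.02 + 104.95 = 480474.97
Import duty = 480474.97 × 21% = 100899.74
Buyer bears (B): 104.95 + 974.09 + 311.13 + 250.52 = 1640.69
Landed cost (B) = invoice 480370.02 + 1640.69 + duty 100899.74 = 582910.45
Difference = |608693.40 − 582910.45| = 25782.95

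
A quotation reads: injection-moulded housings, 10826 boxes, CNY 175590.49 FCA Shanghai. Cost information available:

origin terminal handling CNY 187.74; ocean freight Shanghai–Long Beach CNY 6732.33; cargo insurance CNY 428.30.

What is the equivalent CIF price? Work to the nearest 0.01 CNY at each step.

From FCA to CIF, the seller additionally bears: origin terminal, freight, insurance.
CIF price = 175590.49 + 187.74 + 6732.33 + 428.30 = 182938.86

CIF price: CNY 182938.86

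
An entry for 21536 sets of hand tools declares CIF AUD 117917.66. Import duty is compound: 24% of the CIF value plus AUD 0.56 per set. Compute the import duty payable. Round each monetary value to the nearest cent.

Import duty: AUD 40360.40

Ad valorem component: 117917.66 × 24% = 28300.24
Specific component: 21536 × 0.56 = 12060.16
Import duty = 28300.24 + 12060.16 = 40360.40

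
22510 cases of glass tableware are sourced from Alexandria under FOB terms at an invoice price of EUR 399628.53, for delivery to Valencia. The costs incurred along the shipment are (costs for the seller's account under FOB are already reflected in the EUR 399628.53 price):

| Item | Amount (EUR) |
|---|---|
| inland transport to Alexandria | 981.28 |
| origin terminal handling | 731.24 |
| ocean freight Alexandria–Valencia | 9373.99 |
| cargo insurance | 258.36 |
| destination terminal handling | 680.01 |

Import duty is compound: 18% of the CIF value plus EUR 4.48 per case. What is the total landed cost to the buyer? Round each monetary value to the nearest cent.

Total landed cost: EUR 584452.65

FOB: the seller bears costs until goods are on board at the origin port; the buyer bears freight, insurance and all costs thereafter.
Already in the invoice (seller's account under FOB): inland to port, origin terminal — exclude.
CIF value = FOB price + freight + insurance = 399628.53 + 9373.99 + 258.36 = 409260.88
Ad valorem component: 409260.88 × 18% = 73666.96
Specific component: 22510 × 4.48 = 100844.80
Import duty = 73666.96 + 100844.80 = 174511.76
Buyer bears: freight 9373.99 + insurance 258.36 + destination terminal 680.01 + duty 174511.76 = 184824.12
Landed cost = invoice 399628.53 + 184824.12 = 584452.65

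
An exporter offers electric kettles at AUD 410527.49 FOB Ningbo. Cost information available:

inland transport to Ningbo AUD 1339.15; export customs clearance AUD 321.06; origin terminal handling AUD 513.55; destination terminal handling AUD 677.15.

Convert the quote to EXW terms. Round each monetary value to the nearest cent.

EXW price: AUD 408353.73

Not relevant to the conversion: destination terminal — on the buyer under both terms; not part of either seller's price.
From FOB to EXW, the seller no longer bears: inland to port, export clearance, origin terminal.
EXW price = 410527.49 − 1339.15 − 321.06 − 513.55 = 408353.73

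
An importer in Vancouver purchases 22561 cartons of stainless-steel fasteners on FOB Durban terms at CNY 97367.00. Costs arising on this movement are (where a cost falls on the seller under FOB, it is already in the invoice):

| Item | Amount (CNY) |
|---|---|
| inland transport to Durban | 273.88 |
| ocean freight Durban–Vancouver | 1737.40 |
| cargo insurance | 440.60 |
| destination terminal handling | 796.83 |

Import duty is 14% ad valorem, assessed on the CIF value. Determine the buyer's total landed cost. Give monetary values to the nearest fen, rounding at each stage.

Total landed cost: CNY 114278.13

FOB: the seller bears costs until goods are on board at the origin port; the buyer bears freight, insurance and all costs thereafter.
Already in the invoice (seller's account under FOB): inland to port — exclude.
CIF value = FOB price + freight + insurance = 97367.00 + 1737.40 + 440.60 = 99545.00
Import duty = 99545.00 × 14% = 13936.30
Buyer bears: freight 1737.40 + insurance 440.60 + destination terminal 796.83 + duty 13936.30 = 16911.13
Landed cost = invoice 97367.00 + 16911.13 = 114278.13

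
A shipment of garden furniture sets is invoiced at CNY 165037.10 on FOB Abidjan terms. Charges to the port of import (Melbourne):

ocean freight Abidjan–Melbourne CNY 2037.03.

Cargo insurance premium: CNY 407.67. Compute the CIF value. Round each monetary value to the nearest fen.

CIF value: CNY 167481.80

CIF = FOB price + freight + insurance
CIF = 165037.10 + 2037.03 + 407.67 = 167481.80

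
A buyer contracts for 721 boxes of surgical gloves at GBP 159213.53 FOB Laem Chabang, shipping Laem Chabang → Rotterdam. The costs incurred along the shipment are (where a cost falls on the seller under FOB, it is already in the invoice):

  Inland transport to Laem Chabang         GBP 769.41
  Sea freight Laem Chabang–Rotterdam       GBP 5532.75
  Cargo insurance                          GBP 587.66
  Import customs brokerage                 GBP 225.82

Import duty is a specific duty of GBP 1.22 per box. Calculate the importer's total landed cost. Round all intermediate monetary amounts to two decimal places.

Total landed cost: GBP 166439.38

FOB: the seller bears costs until goods are on board at the origin port; the buyer bears freight, insurance and all costs thereafter.
Already in the invoice (seller's account under FOB): inland to port — exclude.
CIF value = FOB price + freight + insurance = 159213.53 + 5532.75 + 587.66 = 165333.94
Import duty = 721 × 1.22 = 879.62
Buyer bears: freight 5532.75 + insurance 587.66 + brokerage 225.82 + duty 879.62 = 7225.85
Landed cost = invoice 159213.53 + 7225.85 = 166439.38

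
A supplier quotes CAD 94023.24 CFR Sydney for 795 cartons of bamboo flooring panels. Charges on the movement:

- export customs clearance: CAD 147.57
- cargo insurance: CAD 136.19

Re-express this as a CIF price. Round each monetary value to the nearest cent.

Not relevant to the conversion: export clearance — on the seller under both CFR and CIF; already in the CFR price and stays in the CIF price.
From CFR to CIF, the seller additionally bears: insurance.
CIF price = 94023.24 + 136.19 = 94159.43

CIF price: CAD 94159.43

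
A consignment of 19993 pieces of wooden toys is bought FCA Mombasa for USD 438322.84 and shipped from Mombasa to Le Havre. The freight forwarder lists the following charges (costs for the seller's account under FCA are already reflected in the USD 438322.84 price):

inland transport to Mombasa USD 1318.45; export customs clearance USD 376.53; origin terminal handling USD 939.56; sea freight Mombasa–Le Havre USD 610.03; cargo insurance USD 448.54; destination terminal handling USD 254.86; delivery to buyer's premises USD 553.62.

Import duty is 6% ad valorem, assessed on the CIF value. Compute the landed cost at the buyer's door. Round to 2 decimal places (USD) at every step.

FCA: the seller delivers export-cleared goods to the carrier; the buyer bears costs from that point.
Already in the invoice (seller's account under FCA): inland to port, export clearance — exclude.
CIF value = FCA price + origin terminal + freight + insurance = 438322.84 + 939.56 + 610.03 + 448.54 = 440320.97
Import duty = 440320.97 × 6% = 26419.26
Buyer bears: origin terminal 939.56 + freight 610.03 + insurance 448.54 + destination terminal 254.86 + delivery 553.62 + duty 26419.26 = 29225.87
Landed cost = invoice 438322.84 + 29225.87 = 467548.71

Total landed cost: USD 467548.71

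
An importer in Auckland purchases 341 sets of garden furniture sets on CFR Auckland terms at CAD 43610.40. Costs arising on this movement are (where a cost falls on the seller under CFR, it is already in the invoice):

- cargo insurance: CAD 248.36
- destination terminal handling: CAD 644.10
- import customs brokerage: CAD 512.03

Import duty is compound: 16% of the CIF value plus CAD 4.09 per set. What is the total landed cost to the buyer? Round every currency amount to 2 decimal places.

CFR: the seller pays costs through ocean freight to the destination port, but not insurance.
CIF value = CFR price + insurance = 43610.40 + 248.36 = 43858.76
Ad valorem component: 43858.76 × 16% = 7017.40
Specific component: 341 × 4.09 = 1394.69
Import duty = 7017.40 + 1394.69 = 8412.09
Buyer bears: insurance 248.36 + destination terminal 644.10 + brokerage 512.03 + duty 8412.09 = 9816.58
Landed cost = invoice 43610.40 + 9816.58 = 53426.98

Total landed cost: CAD 53426.98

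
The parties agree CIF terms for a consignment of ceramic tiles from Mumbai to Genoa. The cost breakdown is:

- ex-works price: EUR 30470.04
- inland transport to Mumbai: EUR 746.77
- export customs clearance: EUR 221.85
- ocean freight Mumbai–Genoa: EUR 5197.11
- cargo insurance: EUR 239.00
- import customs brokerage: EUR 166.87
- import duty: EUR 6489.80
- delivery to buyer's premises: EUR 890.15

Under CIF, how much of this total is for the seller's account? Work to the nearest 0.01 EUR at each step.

CIF: the seller pays costs through ocean freight and marine insurance to the destination port.
Seller's account: goods 30470.04 + inland to port 746.77 + export clearance 221.85 + freight 5197.11 + insurance 239.00 = 36874.77
Buyer's account: brokerage 166.87 + duty 6489.80 + delivery 890.15 = 7546.82

Seller's account: EUR 36874.77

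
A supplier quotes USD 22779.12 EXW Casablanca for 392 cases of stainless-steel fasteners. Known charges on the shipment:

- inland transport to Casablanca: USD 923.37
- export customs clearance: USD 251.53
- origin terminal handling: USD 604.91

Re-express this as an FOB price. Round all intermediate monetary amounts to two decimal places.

From EXW to FOB, the seller additionally bears: inland to port, export clearance, origin terminal.
FOB price = 22779.12 + 923.37 + 251.53 + 604.91 = 24558.93

FOB price: USD 24558.93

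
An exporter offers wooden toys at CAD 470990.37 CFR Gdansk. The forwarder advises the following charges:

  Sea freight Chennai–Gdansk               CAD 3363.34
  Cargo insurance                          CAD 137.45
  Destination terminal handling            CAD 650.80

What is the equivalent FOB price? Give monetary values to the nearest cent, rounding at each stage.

Not relevant to the conversion: insurance, destination terminal — on the buyer under both terms; not part of either seller's price.
From CFR to FOB, the seller no longer bears: freight.
FOB price = 470990.37 − 3363.34 = 467627.03

FOB price: CAD 467627.03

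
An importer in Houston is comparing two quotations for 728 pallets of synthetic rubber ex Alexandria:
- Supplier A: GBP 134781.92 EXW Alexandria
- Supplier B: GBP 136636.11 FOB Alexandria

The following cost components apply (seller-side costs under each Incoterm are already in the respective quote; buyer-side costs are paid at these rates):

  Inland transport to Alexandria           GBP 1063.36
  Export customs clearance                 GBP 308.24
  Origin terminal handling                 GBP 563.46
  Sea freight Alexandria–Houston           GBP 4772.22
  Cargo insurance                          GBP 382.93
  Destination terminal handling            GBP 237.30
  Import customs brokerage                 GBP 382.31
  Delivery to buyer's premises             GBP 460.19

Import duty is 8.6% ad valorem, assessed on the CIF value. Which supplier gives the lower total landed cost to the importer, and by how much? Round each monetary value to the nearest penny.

Supplier A (EXW):
CIF value = EXW price + inland to port + export clearance + origin terminal + freight + insurance = 134781.92 + 1063.36 + 308.24 + 563.46 + 4772.22 + 382.93 = 141872.13
Import duty = 141872.13 × 8.6% = 12201.00
Buyer bears (A): 1063.36 + 308.24 + 563.46 + 4772.22 + 382.93 + 237.30 + 382.31 + 460.19 = 8170.01
Landed cost (A) = invoice 134781.92 + 8170.01 + duty 12201.00 = 155152.93
Supplier B (FOB):
CIF value = FOB price + freight + insurance = 136636.11 + 4772.22 + 382.93 = 141791.26
Import duty = 141791.26 × 8.6% = 12194.05
Buyer bears (B): 4772.22 + 382.93 + 237.30 + 382.31 + 460.19 = 6234.95
Landed cost (B) = invoice 136636.11 + 6234.95 + duty 12194.05 = 155065.11
Difference = |155152.93 − 155065.11| = 87.82

Supplier B is cheaper by GBP 87.82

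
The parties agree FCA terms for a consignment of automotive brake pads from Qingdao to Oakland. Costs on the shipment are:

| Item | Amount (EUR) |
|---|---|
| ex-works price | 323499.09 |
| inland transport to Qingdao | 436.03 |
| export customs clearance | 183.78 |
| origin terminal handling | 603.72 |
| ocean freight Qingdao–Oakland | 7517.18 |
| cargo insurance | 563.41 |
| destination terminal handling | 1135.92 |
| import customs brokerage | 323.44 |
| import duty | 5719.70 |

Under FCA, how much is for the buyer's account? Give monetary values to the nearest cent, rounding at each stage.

Buyer's account: EUR 15863.37

FCA: the seller delivers export-cleared goods to the carrier; the buyer bears costs from that point.
Seller's account: goods 323499.09 + inland to port 436.03 + export clearance 183.78 = 324118.90
Buyer's account: origin terminal 603.72 + freight 7517.18 + insurance 563.41 + destination terminal 1135.92 + brokerage 323.44 + duty 5719.70 = 15863.37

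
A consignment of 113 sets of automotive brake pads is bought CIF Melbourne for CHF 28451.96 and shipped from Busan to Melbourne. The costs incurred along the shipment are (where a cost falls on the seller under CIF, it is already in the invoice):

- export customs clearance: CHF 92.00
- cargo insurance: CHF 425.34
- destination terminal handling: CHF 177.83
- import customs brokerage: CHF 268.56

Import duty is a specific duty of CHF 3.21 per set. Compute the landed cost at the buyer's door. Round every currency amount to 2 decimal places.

CIF: the seller pays costs through ocean freight and marine insurance to the destination port.
Already in the invoice (seller's account under CIF): export clearance, insurance — exclude.
The CIF price already equals the CIF value: 28451.96
Import duty = 113 × 3.21 = 362.73
Buyer bears: destination terminal 177.83 + brokerage 268.56 + duty 362.73 = 809.12
Landed cost = invoice 28451.96 + 809.12 = 29261.08

Total landed cost: CHF 29261.08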